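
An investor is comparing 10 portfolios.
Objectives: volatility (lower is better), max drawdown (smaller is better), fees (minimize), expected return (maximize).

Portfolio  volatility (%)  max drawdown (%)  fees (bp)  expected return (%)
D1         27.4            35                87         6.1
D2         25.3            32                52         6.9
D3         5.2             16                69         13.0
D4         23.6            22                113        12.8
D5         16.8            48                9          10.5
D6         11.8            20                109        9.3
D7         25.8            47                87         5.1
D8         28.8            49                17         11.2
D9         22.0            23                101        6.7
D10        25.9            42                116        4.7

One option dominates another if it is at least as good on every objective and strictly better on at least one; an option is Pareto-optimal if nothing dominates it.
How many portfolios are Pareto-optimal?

D1: dominated by D2 (volatility 25.3≤27.4, max drawdown 32≤35, fees 52≤87, expected return 6.9≥6.1).
D2: not dominated.
D3: not dominated (best volatility).
D4: dominated by D3 (volatility 5.2≤23.6, max drawdown 16≤22, fees 69≤113, expected return 13.0≥12.8).
D5: not dominated (best fees).
D6: dominated by D3 (volatility 5.2≤11.8, max drawdown 16≤20, fees 69≤109, expected return 13.0≥9.3).
D7: dominated by D2 (volatility 25.3≤25.8, max drawdown 32≤47, fees 52≤87, expected return 6.9≥5.1).
D8: not dominated.
D9: dominated by D3 (volatility 5.2≤22.0, max drawdown 16≤23, fees 69≤101, expected return 13.0≥6.7).
D10: dominated by D2 (volatility 25.3≤25.9, max drawdown 32≤42, fees 52≤116, expected return 6.9≥4.7).
Pareto-optimal: D2, D3, D5, D8 → 4.

4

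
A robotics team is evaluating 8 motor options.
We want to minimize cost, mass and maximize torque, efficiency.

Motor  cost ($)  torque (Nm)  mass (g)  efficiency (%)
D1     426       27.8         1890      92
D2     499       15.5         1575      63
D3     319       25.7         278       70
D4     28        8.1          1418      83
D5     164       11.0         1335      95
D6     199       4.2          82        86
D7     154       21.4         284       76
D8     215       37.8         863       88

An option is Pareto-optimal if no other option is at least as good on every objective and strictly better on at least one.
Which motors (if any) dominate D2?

D3: cost 319≤499, torque 25.7≥15.5, mass 278≤1575, efficiency 70≥63 — dominates D2.
D7: cost 154≤499, torque 21.4≥15.5, mass 284≤1575, efficiency 76≥63 — dominates D2.
D8: cost 215≤499, torque 37.8≥15.5, mass 863≤1575, efficiency 88≥63 — dominates D2.
Others (D1, D4, D5, D6) are each worse than D2 on at least one objective.

D3, D7, D8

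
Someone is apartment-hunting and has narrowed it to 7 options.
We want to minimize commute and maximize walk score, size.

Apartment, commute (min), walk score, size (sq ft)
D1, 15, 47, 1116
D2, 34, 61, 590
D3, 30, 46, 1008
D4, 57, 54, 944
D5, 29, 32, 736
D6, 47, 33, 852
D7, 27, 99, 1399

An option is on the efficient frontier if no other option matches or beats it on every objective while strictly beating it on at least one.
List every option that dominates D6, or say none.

D1: commute 15≤47, walk score 47≥33, size 1116≥852 — dominates D6.
D3: commute 30≤47, walk score 46≥33, size 1008≥852 — dominates D6.
D7: commute 27≤47, walk score 99≥33, size 1399≥852 — dominates D6.
Others (D2, D4, D5) are each worse than D6 on at least one objective.

D1, D3, D7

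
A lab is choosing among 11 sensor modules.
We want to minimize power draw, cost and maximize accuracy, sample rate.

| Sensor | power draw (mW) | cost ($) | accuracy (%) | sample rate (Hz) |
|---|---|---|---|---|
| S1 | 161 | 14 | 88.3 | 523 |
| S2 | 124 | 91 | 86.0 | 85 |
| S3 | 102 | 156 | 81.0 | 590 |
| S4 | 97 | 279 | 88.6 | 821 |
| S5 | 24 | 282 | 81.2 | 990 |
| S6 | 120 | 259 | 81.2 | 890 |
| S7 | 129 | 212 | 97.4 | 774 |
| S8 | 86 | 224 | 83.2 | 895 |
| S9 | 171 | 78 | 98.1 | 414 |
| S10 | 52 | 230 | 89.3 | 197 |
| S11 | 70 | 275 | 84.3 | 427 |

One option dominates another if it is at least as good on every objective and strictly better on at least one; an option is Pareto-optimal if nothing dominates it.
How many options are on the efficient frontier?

S1: not dominated (best cost).
S2: not dominated.
S3: not dominated.
S4: not dominated.
S5: not dominated (best power draw).
S6: dominated by S8 (power draw 86≤120, cost 224≤259, accuracy 83.2≥81.2, sample rate 895≥890).
S7: not dominated.
S8: not dominated.
S9: not dominated (best accuracy).
S10: not dominated.
S11: not dominated.
Pareto-optimal: S1, S2, S3, S4, S5, S7, S8, S9, S10, S11 → 10.

10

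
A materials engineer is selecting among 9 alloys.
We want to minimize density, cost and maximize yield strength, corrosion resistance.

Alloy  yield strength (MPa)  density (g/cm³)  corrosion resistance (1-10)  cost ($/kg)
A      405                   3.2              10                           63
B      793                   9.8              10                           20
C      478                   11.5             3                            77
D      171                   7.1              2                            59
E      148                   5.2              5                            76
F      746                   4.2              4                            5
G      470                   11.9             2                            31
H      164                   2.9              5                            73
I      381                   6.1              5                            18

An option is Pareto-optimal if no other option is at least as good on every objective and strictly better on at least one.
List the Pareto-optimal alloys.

A: not dominated.
B: not dominated (best yield strength).
C: dominated by B (yield strength 793≥478, density 9.8≤11.5, corrosion resistance 10≥3, cost 20≤77).
D: dominated by F (yield strength 746≥171, density 4.2≤7.1, corrosion resistance 4≥2, cost 5≤59).
E: dominated by A (yield strength 405≥148, density 3.2≤5.2, corrosion resistance 10≥5, cost 63≤76).
F: not dominated (best cost).
G: dominated by B (yield strength 793≥470, density 9.8≤11.9, corrosion resistance 10≥2, cost 20≤31).
H: not dominated (best density).
I: not dominated.

A, B, F, H, I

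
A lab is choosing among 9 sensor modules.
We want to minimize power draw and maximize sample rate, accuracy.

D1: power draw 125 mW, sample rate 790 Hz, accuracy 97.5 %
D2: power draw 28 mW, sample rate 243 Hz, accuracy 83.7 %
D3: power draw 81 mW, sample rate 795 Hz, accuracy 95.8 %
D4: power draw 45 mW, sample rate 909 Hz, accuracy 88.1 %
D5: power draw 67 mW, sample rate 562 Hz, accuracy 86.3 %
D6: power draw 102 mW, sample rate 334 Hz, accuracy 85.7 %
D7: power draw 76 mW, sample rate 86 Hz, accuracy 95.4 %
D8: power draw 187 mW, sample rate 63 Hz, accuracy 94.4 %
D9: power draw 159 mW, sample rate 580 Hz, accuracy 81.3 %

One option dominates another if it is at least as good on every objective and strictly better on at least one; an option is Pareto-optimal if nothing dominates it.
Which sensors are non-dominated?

D1: not dominated (best accuracy).
D2: not dominated (best power draw).
D3: not dominated.
D4: not dominated (best sample rate).
D5: dominated by D4 (power draw 45≤67, sample rate 909≥562, accuracy 88.1≥86.3).
D6: dominated by D3 (power draw 81≤102, sample rate 795≥334, accuracy 95.8≥85.7).
D7: not dominated.
D8: dominated by D1 (power draw 125≤187, sample rate 790≥63, accuracy 97.5≥94.4).
D9: dominated by D1 (power draw 125≤159, sample rate 790≥580, accuracy 97.5≥81.3).

D1, D2, D3, D4, D7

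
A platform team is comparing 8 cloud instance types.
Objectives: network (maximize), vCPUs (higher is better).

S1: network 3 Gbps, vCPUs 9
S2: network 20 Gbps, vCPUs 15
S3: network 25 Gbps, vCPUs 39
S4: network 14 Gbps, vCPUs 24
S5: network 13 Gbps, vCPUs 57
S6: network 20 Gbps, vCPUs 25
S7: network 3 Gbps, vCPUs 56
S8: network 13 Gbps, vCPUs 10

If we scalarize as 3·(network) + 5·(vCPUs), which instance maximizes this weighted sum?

S1: 3·3 + 5·9 = 54
S2: 3·20 + 5·15 = 135
S3: 3·25 + 5·39 = 270
S4: 3·14 + 5·24 = 162
S5: 3·13 + 5·57 = 324
S6: 3·20 + 5·25 = 185
S7: 3·3 + 5·56 = 289
S8: 3·13 + 5·10 = 89
Highest: S5 at 324.

S5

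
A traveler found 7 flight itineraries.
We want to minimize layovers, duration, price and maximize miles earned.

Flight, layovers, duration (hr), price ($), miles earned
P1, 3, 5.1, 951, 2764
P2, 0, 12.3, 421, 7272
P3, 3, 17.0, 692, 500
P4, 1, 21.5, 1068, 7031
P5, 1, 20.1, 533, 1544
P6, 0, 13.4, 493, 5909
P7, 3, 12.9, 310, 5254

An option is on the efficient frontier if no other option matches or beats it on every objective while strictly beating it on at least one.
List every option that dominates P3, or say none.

P2: layovers 0≤3, duration 12.3≤17.0, price 421≤692, miles earned 7272≥500 — dominates P3.
P6: layovers 0≤3, duration 13.4≤17.0, price 493≤692, miles earned 5909≥500 — dominates P3.
P7: layovers 3≤3, duration 12.9≤17.0, price 310≤692, miles earned 5254≥500 — dominates P3.
Others (P1, P4, P5) are each worse than P3 on at least one objective.

P2, P6, P7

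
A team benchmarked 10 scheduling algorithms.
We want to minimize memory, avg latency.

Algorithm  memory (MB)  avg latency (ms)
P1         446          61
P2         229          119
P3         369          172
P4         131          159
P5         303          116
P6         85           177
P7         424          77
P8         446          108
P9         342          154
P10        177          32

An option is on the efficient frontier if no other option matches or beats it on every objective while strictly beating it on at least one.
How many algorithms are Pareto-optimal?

3

P1: dominated by P10 (memory 177≤446, avg latency 32≤61).
P2: dominated by P10 (memory 177≤229, avg latency 32≤119).
P3: dominated by P2 (memory 229≤369, avg latency 119≤172).
P4: not dominated.
P5: dominated by P10 (memory 177≤303, avg latency 32≤116).
P6: not dominated (best memory).
P7: dominated by P10 (memory 177≤424, avg latency 32≤77).
P8: dominated by P1 (memory 446≤446, avg latency 61≤108).
P9: dominated by P2 (memory 229≤342, avg latency 119≤154).
P10: not dominated (best avg latency).
Pareto-optimal: P4, P6, P10 → 3.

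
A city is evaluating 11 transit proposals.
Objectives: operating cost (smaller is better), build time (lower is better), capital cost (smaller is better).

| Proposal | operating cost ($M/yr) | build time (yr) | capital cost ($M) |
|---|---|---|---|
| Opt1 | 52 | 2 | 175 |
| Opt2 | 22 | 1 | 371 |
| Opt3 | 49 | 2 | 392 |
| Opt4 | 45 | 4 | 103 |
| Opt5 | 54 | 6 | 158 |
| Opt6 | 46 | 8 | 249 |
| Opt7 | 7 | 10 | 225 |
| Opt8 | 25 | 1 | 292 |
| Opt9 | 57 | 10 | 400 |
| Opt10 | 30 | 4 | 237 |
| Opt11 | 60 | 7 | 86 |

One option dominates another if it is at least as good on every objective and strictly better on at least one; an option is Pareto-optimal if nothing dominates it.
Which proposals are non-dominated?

Opt1: not dominated.
Opt2: not dominated.
Opt3: dominated by Opt2 (operating cost 22≤49, build time 1≤2, capital cost 371≤392).
Opt4: not dominated.
Opt5: dominated by Opt4 (operating cost 45≤54, build time 4≤6, capital cost 103≤158).
Opt6: dominated by Opt4 (operating cost 45≤46, build time 4≤8, capital cost 103≤249).
Opt7: not dominated (best operating cost).
Opt8: not dominated.
Opt9: dominated by Opt1 (operating cost 52≤57, build time 2≤10, capital cost 175≤400).
Opt10: not dominated.
Opt11: not dominated (best capital cost).

Opt1, Opt2, Opt4, Opt7, Opt8, Opt10, Opt11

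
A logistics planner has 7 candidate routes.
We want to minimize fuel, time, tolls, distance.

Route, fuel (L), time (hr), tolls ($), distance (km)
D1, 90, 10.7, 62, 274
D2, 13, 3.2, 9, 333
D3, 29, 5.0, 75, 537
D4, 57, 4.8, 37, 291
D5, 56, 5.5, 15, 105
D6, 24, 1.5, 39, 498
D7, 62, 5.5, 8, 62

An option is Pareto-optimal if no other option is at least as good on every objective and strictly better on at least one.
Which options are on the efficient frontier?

D2, D4, D5, D6, D7

D1: dominated by D5 (fuel 56≤90, time 5.5≤10.7, tolls 15≤62, distance 105≤274).
D2: not dominated (best fuel).
D3: dominated by D2 (fuel 13≤29, time 3.2≤5.0, tolls 9≤75, distance 333≤537).
D4: not dominated.
D5: not dominated.
D6: not dominated (best time).
D7: not dominated (best tolls).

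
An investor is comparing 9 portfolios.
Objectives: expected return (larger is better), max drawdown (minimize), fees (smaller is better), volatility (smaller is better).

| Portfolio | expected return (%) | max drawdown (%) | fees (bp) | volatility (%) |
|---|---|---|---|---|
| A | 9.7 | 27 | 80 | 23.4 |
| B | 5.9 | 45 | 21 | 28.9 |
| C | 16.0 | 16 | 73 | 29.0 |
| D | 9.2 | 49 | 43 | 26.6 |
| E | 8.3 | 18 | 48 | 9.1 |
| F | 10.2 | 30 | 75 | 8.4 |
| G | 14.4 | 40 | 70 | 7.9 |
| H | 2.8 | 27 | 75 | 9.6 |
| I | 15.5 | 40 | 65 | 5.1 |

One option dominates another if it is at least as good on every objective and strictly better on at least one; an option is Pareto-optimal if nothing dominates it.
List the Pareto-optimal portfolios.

A: not dominated.
B: not dominated (best fees).
C: not dominated (best expected return).
D: not dominated.
E: not dominated.
F: not dominated.
G: dominated by I (expected return 15.5≥14.4, max drawdown 40≤40, fees 65≤70, volatility 5.1≤7.9).
H: dominated by E (expected return 8.3≥2.8, max drawdown 18≤27, fees 48≤75, volatility 9.1≤9.6).
I: not dominated (best volatility).

A, B, C, D, E, F, I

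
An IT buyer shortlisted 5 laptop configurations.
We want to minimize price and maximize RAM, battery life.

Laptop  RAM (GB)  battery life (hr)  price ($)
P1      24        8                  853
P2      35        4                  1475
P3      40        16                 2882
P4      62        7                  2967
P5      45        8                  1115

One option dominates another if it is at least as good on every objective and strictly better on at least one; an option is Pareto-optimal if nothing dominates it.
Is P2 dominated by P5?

Yes

P5 vs P2: RAM 45≥35, battery life 8≥4, price 1115≤1475 — P5 is at least as good on every objective with at least one strict improvement.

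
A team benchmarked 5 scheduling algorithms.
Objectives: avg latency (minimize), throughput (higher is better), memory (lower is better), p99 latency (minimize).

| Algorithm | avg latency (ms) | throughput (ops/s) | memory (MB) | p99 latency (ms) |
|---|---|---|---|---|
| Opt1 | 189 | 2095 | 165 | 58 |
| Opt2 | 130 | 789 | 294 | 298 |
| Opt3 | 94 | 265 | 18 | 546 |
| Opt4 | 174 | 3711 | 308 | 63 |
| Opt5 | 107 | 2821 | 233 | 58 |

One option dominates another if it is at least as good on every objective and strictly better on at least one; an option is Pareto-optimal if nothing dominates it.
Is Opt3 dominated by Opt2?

Opt2 vs Opt3: Opt2 is worse on avg latency (130 vs 94), so it does not dominate Opt3.

No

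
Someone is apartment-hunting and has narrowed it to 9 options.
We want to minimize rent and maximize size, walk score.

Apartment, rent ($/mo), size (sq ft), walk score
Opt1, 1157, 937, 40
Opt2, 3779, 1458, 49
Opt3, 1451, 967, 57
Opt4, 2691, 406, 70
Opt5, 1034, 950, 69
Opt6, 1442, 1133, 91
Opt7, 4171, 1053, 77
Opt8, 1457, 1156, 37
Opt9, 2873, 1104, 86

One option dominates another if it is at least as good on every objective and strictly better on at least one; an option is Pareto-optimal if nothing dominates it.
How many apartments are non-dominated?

4

Opt1: dominated by Opt5 (rent 1034≤1157, size 950≥937, walk score 69≥40).
Opt2: not dominated (best size).
Opt3: dominated by Opt6 (rent 1442≤1451, size 1133≥967, walk score 91≥57).
Opt4: dominated by Opt6 (rent 1442≤2691, size 1133≥406, walk score 91≥70).
Opt5: not dominated (best rent).
Opt6: not dominated (best walk score).
Opt7: dominated by Opt6 (rent 1442≤4171, size 1133≥1053, walk score 91≥77).
Opt8: not dominated.
Opt9: dominated by Opt6 (rent 1442≤2873, size 1133≥1104, walk score 91≥86).
Pareto-optimal: Opt2, Opt5, Opt6, Opt8 → 4.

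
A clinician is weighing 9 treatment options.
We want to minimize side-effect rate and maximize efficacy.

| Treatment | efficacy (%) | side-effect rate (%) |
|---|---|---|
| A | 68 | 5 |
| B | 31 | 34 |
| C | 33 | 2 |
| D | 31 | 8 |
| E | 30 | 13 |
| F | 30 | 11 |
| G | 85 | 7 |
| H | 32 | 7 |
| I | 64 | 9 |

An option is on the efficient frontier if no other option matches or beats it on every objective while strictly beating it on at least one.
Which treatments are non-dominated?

A, C, G

A: not dominated.
B: dominated by A (efficacy 68≥31, side-effect rate 5≤34).
C: not dominated (best side-effect rate).
D: dominated by A (efficacy 68≥31, side-effect rate 5≤8).
E: dominated by A (efficacy 68≥30, side-effect rate 5≤13).
F: dominated by A (efficacy 68≥30, side-effect rate 5≤11).
G: not dominated (best efficacy).
H: dominated by A (efficacy 68≥32, side-effect rate 5≤7).
I: dominated by A (efficacy 68≥64, side-effect rate 5≤9).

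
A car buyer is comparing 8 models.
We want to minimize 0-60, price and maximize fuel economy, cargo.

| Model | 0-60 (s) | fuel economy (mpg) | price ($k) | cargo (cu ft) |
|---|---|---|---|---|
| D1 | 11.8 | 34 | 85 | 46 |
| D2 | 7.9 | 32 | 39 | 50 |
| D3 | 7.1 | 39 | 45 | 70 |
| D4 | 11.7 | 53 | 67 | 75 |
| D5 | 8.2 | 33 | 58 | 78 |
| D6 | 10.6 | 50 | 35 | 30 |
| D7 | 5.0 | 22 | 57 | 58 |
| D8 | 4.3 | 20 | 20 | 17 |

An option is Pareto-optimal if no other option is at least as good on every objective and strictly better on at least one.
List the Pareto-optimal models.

D1: dominated by D3 (0-60 7.1≤11.8, fuel economy 39≥34, price 45≤85, cargo 70≥46).
D2: not dominated.
D3: not dominated.
D4: not dominated (best fuel economy).
D5: not dominated (best cargo).
D6: not dominated.
D7: not dominated.
D8: not dominated (best 0-60).

D2, D3, D4, D5, D6, D7, D8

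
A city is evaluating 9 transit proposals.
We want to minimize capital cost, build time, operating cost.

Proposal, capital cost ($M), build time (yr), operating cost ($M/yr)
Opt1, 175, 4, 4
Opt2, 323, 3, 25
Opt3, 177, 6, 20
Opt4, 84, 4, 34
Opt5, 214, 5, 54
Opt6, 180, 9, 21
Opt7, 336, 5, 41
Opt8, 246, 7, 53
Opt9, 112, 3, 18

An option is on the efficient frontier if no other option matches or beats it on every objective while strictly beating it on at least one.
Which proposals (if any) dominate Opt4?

none

Opt1: worse on capital cost (175 vs 84).
Opt2: worse on capital cost (323 vs 84).
Opt3: worse on capital cost (177 vs 84).
Opt5: worse on capital cost (214 vs 84).
Opt6: worse on capital cost (180 vs 84).
Opt7: worse on capital cost (336 vs 84).
Opt8: worse on capital cost (246 vs 84).
Opt9: worse on capital cost (112 vs 84).
No option dominates Opt4.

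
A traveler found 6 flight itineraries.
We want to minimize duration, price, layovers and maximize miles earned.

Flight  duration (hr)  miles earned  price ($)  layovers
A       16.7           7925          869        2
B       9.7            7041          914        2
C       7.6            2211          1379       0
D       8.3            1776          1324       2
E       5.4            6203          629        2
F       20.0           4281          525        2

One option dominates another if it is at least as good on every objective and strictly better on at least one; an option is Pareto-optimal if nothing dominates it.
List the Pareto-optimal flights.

A: not dominated (best miles earned).
B: not dominated.
C: not dominated (best layovers).
D: dominated by E (duration 5.4≤8.3, miles earned 6203≥1776, price 629≤1324, layovers 2≤2).
E: not dominated (best duration).
F: not dominated (best price).

A, B, C, E, F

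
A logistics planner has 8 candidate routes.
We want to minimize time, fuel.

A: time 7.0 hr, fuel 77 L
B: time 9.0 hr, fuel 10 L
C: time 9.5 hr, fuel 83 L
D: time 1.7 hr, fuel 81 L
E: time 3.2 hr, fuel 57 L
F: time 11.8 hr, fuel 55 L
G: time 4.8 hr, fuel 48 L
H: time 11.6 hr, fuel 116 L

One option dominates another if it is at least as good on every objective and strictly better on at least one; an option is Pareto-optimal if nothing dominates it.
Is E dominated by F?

No

F vs E: F is worse on time (11.8 vs 3.2), so it does not dominate E.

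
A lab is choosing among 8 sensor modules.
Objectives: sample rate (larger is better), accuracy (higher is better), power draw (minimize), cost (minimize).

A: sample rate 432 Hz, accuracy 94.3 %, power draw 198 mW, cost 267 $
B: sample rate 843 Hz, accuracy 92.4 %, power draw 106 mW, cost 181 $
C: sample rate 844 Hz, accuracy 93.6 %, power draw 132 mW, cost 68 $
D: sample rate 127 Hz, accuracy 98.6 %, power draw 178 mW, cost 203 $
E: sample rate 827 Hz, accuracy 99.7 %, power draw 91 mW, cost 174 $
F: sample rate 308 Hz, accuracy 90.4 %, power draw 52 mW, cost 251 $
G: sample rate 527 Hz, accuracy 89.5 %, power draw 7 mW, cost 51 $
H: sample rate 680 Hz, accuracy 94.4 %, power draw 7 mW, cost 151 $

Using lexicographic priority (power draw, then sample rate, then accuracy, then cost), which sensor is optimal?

H

First minimize power draw: best is 7, kept {G, H}.
Then maximize sample rate: best is 680, kept {H}.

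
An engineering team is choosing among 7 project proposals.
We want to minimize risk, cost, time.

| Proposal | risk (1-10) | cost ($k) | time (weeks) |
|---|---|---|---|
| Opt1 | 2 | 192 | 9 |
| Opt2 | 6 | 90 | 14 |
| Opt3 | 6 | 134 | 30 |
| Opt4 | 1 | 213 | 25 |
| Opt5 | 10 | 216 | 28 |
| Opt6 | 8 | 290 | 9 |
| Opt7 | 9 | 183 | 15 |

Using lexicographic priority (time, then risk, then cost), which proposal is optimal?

Opt1

First minimize time: best is 9, kept {Opt1, Opt6}.
Then minimize risk: best is 2, kept {Opt1}.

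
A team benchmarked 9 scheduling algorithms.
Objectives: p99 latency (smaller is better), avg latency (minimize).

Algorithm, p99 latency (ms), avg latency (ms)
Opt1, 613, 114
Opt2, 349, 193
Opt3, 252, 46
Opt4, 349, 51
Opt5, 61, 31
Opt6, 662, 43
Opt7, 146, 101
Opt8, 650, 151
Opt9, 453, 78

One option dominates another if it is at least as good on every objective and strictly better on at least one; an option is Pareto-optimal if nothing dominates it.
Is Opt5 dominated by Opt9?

Opt9 vs Opt5: Opt9 is worse on p99 latency (453 vs 61), so it does not dominate Opt5.

No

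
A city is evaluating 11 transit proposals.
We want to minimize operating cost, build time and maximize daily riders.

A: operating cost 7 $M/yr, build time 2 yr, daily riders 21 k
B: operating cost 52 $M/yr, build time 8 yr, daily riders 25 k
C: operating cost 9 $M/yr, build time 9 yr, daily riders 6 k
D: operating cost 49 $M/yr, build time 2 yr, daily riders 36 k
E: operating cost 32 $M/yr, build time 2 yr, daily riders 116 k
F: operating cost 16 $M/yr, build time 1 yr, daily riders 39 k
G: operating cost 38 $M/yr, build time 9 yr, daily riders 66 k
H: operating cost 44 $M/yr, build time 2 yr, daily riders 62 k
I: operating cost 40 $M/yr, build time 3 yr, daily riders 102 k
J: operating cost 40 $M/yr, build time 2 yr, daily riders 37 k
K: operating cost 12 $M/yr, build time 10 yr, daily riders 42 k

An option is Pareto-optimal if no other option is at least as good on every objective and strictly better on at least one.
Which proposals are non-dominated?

A: not dominated (best operating cost).
B: dominated by D (operating cost 49≤52, build time 2≤8, daily riders 36≥25).
C: dominated by A (operating cost 7≤9, build time 2≤9, daily riders 21≥6).
D: dominated by E (operating cost 32≤49, build time 2≤2, daily riders 116≥36).
E: not dominated (best daily riders).
F: not dominated (best build time).
G: dominated by E (operating cost 32≤38, build time 2≤9, daily riders 116≥66).
H: dominated by E (operating cost 32≤44, build time 2≤2, daily riders 116≥62).
I: dominated by E (operating cost 32≤40, build time 2≤3, daily riders 116≥102).
J: dominated by E (operating cost 32≤40, build time 2≤2, daily riders 116≥37).
K: not dominated.

A, E, F, K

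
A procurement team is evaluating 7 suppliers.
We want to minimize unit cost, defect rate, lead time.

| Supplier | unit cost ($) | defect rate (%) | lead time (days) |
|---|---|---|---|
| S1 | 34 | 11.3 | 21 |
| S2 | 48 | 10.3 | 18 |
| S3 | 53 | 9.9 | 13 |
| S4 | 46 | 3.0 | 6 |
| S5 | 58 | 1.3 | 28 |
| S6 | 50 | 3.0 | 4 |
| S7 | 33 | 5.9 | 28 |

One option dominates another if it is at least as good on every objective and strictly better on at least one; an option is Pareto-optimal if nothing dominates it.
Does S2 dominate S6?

S2 vs S6: S2 is worse on defect rate (10.3 vs 3.0), so it does not dominate S6.

No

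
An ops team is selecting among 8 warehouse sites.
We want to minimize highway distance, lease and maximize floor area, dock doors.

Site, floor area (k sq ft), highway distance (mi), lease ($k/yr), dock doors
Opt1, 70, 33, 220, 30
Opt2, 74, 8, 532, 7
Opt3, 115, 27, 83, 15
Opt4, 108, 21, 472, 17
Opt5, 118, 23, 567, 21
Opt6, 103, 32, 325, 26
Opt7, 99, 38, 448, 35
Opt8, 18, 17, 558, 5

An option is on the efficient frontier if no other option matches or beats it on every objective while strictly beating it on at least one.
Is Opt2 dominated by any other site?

Opt1: worse on floor area (70 vs 74).
Opt3: worse on highway distance (27 vs 8).
Opt4: worse on highway distance (21 vs 8).
Opt5: worse on highway distance (23 vs 8).
Opt6: worse on highway distance (32 vs 8).
Opt7: worse on highway distance (38 vs 8).
Opt8: worse on floor area (18 vs 74).
No option is at least as good as Opt2 on every objective and strictly better on one.

No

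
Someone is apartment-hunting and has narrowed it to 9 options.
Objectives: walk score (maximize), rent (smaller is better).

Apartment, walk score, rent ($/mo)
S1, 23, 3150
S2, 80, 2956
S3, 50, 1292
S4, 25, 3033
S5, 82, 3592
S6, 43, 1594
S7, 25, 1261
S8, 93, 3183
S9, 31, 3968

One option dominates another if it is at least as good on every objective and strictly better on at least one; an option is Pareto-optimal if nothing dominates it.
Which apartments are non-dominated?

S2, S3, S7, S8

S1: dominated by S2 (walk score 80≥23, rent 2956≤3150).
S2: not dominated.
S3: not dominated.
S4: dominated by S2 (walk score 80≥25, rent 2956≤3033).
S5: dominated by S8 (walk score 93≥82, rent 3183≤3592).
S6: dominated by S3 (walk score 50≥43, rent 1292≤1594).
S7: not dominated (best rent).
S8: not dominated (best walk score).
S9: dominated by S2 (walk score 80≥31, rent 2956≤3968).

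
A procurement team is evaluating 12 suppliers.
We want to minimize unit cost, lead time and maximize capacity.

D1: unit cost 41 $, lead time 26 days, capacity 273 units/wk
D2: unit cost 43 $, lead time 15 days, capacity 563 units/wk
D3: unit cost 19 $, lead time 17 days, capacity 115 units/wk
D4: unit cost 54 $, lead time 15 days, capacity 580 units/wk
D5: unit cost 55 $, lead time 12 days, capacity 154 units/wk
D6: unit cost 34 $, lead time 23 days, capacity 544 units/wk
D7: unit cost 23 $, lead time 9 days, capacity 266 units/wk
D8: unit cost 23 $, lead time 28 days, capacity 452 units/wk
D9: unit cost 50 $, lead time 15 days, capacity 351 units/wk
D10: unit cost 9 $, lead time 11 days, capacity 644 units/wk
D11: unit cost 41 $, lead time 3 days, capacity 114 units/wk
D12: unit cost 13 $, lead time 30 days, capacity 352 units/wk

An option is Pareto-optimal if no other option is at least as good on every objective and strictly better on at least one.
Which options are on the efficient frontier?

D7, D10, D11

D1: dominated by D6 (unit cost 34≤41, lead time 23≤26, capacity 544≥273).
D2: dominated by D10 (unit cost 9≤43, lead time 11≤15, capacity 644≥563).
D3: dominated by D10 (unit cost 9≤19, lead time 11≤17, capacity 644≥115).
D4: dominated by D10 (unit cost 9≤54, lead time 11≤15, capacity 644≥580).
D5: dominated by D7 (unit cost 23≤55, lead time 9≤12, capacity 266≥154).
D6: dominated by D10 (unit cost 9≤34, lead time 11≤23, capacity 644≥544).
D7: not dominated.
D8: dominated by D10 (unit cost 9≤23, lead time 11≤28, capacity 644≥452).
D9: dominated by D2 (unit cost 43≤50, lead time 15≤15, capacity 563≥351).
D10: not dominated (best unit cost).
D11: not dominated (best lead time).
D12: dominated by D10 (unit cost 9≤13, lead time 11≤30, capacity 644≥352).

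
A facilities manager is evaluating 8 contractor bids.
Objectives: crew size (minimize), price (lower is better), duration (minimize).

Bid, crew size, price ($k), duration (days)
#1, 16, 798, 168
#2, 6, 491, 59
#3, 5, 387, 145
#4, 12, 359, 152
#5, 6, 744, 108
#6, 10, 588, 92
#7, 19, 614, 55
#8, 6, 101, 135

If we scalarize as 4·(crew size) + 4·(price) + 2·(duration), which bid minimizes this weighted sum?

#1: 4·16 + 4·798 + 2·168 = 3592
#2: 4·6 + 4·491 + 2·59 = 2106
#3: 4·5 + 4·387 + 2·145 = 1858
#4: 4·12 + 4·359 + 2·152 = 1788
#5: 4·6 + 4·744 + 2·108 = 3216
#6: 4·10 + 4·588 + 2·92 = 2576
#7: 4·19 + 4·614 + 2·55 = 2642
#8: 4·6 + 4·101 + 2·135 = 698
Lowest: #8 at 698.

#8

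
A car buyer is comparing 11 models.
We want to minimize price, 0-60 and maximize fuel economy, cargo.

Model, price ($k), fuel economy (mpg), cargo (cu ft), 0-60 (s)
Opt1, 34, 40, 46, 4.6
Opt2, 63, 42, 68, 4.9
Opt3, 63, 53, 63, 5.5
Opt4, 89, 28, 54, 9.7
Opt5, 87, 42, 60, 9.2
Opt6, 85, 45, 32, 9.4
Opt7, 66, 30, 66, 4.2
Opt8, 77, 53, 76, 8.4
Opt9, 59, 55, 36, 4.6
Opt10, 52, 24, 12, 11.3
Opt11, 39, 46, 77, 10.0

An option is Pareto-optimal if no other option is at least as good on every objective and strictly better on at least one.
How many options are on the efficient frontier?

Opt1: not dominated (best price).
Opt2: not dominated.
Opt3: not dominated.
Opt4: dominated by Opt2 (price 63≤89, fuel economy 42≥28, cargo 68≥54, 0-60 4.9≤9.7).
Opt5: dominated by Opt2 (price 63≤87, fuel economy 42≥42, cargo 68≥60, 0-60 4.9≤9.2).
Opt6: dominated by Opt3 (price 63≤85, fuel economy 53≥45, cargo 63≥32, 0-60 5.5≤9.4).
Opt7: not dominated (best 0-60).
Opt8: not dominated.
Opt9: not dominated (best fuel economy).
Opt10: dominated by Opt1 (price 34≤52, fuel economy 40≥24, cargo 46≥12, 0-60 4.6≤11.3).
Opt11: not dominated (best cargo).
Pareto-optimal: Opt1, Opt2, Opt3, Opt7, Opt8, Opt9, Opt11 → 7.

7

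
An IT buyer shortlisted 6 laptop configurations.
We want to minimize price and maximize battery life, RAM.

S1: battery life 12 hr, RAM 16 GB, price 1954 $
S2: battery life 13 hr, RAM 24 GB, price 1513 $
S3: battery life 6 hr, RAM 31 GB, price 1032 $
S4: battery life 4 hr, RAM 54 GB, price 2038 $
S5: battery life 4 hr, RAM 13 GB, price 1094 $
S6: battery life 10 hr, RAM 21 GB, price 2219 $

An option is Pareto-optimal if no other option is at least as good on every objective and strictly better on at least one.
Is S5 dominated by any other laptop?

S3 vs S5: battery life 6≥4, RAM 31≥13, price 1032≤1094 — S3 is at least as good on every objective and strictly better on at least one, so S3 dominates S5.

Yes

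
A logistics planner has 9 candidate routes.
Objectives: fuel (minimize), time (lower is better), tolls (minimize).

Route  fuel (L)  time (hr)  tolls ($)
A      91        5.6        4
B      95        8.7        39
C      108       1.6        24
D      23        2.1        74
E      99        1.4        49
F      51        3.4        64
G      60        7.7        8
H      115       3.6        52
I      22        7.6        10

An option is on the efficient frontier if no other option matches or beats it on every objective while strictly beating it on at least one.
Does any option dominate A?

B: worse on fuel (95 vs 91).
C: worse on fuel (108 vs 91).
D: worse on tolls (74 vs 4).
E: worse on fuel (99 vs 91).
F: worse on tolls (64 vs 4).
G: worse on time (7.7 vs 5.6).
H: worse on fuel (115 vs 91).
I: worse on time (7.6 vs 5.6).
No option is at least as good as A on every objective and strictly better on one.

No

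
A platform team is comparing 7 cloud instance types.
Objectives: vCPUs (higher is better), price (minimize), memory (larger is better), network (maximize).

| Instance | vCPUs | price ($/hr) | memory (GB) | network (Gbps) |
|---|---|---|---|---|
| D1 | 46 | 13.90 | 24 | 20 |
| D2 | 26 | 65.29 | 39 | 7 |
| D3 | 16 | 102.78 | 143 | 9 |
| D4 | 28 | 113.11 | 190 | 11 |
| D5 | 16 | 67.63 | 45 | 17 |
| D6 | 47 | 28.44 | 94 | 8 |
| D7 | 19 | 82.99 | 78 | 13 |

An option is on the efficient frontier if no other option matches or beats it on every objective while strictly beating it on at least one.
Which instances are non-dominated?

D1: not dominated (best price).
D2: dominated by D6 (vCPUs 47≥26, price 28.44≤65.29, memory 94≥39, network 8≥7).
D3: not dominated.
D4: not dominated (best memory).
D5: not dominated.
D6: not dominated (best vCPUs).
D7: not dominated.

D1, D3, D4, D5, D6, D7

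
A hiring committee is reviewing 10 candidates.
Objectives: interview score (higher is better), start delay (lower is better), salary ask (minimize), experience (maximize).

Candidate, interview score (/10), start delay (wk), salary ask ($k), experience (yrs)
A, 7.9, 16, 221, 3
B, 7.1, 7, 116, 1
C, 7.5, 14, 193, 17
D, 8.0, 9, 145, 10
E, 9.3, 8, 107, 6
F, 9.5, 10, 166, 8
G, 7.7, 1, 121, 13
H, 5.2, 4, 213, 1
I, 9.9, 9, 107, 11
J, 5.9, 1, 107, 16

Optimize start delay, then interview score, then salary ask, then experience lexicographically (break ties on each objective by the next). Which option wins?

G

First minimize start delay: best is 1, kept {G, J}.
Then maximize interview score: best is 7.7, kept {G}.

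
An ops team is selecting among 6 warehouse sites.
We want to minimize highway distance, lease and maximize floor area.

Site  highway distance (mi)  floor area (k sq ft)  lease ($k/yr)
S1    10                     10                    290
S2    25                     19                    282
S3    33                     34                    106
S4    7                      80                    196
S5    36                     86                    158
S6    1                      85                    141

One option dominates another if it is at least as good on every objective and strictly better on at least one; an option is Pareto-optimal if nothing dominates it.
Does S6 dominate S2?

Yes

S6 vs S2: highway distance 1≤25, floor area 85≥19, lease 141≤282 — S6 is at least as good on every objective with at least one strict improvement.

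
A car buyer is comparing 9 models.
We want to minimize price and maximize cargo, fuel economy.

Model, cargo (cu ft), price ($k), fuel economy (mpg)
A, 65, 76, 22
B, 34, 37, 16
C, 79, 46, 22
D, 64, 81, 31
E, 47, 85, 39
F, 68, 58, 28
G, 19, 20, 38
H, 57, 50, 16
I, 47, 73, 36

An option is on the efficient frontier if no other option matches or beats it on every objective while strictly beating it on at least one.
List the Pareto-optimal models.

B, C, D, E, F, G, I

A: dominated by C (cargo 79≥65, price 46≤76, fuel economy 22≥22).
B: not dominated.
C: not dominated (best cargo).
D: not dominated.
E: not dominated (best fuel economy).
F: not dominated.
G: not dominated (best price).
H: dominated by C (cargo 79≥57, price 46≤50, fuel economy 22≥16).
I: not dominated.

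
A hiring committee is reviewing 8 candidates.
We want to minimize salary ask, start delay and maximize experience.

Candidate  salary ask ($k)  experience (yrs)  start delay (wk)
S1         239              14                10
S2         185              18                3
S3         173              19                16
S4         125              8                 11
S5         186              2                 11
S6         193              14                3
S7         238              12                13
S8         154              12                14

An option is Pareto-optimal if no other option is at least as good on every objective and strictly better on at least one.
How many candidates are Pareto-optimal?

S1: dominated by S2 (salary ask 185≤239, experience 18≥14, start delay 3≤10).
S2: not dominated.
S3: not dominated (best experience).
S4: not dominated (best salary ask).
S5: dominated by S2 (salary ask 185≤186, experience 18≥2, start delay 3≤11).
S6: dominated by S2 (salary ask 185≤193, experience 18≥14, start delay 3≤3).
S7: dominated by S2 (salary ask 185≤238, experience 18≥12, start delay 3≤13).
S8: not dominated.
Pareto-optimal: S2, S3, S4, S8 → 4.

4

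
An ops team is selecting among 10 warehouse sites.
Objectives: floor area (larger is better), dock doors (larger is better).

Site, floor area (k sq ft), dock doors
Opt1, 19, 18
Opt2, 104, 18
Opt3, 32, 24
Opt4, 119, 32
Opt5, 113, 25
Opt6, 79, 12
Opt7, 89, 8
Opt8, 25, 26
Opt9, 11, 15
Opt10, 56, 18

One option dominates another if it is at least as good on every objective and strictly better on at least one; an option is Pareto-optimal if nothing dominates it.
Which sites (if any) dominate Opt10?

Opt2: floor area 104≥56, dock doors 18≥18 — dominates Opt10.
Opt4: floor area 119≥56, dock doors 32≥18 — dominates Opt10.
Opt5: floor area 113≥56, dock doors 25≥18 — dominates Opt10.
Others (Opt1, Opt3, Opt6, Opt7, Opt8, Opt9) are each worse than Opt10 on at least one objective.

Opt2, Opt4, Opt5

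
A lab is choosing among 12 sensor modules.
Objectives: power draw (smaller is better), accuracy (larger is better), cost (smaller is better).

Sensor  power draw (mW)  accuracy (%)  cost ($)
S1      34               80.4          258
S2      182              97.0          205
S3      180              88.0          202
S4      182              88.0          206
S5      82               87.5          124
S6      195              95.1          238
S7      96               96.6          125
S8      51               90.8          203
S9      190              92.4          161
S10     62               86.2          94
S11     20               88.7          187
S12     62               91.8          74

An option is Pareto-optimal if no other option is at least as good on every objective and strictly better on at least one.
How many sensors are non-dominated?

5

S1: dominated by S11 (power draw 20≤34, accuracy 88.7≥80.4, cost 187≤258).
S2: not dominated (best accuracy).
S3: dominated by S7 (power draw 96≤180, accuracy 96.6≥88.0, cost 125≤202).
S4: dominated by S2 (power draw 182≤182, accuracy 97.0≥88.0, cost 205≤206).
S5: dominated by S12 (power draw 62≤82, accuracy 91.8≥87.5, cost 74≤124).
S6: dominated by S2 (power draw 182≤195, accuracy 97.0≥95.1, cost 205≤238).
S7: not dominated.
S8: not dominated.
S9: dominated by S7 (power draw 96≤190, accuracy 96.6≥92.4, cost 125≤161).
S10: dominated by S12 (power draw 62≤62, accuracy 91.8≥86.2, cost 74≤94).
S11: not dominated (best power draw).
S12: not dominated (best cost).
Pareto-optimal: S2, S7, S8, S11, S12 → 5.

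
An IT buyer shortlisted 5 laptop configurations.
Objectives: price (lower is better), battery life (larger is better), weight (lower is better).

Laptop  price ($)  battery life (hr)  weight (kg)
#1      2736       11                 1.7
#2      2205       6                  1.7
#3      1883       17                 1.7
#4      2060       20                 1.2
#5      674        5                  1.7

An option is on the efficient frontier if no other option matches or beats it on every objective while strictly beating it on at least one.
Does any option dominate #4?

#1: worse on price (2736 vs 2060).
#2: worse on price (2205 vs 2060).
#3: worse on battery life (17 vs 20).
#5: worse on battery life (5 vs 20).
No option is at least as good as #4 on every objective and strictly better on one.

No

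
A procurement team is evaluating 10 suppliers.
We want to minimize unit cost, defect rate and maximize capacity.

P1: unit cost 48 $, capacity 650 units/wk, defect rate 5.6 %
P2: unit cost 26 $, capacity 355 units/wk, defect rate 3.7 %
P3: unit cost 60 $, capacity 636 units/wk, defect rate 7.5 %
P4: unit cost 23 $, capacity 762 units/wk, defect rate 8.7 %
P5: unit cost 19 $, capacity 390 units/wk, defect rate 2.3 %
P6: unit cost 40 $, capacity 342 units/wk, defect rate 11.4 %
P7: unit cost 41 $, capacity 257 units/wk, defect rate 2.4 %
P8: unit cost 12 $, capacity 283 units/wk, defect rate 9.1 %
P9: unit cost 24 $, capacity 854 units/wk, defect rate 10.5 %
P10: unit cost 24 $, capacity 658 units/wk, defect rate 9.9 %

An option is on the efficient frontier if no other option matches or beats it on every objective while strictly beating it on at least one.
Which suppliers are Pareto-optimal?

P1: not dominated.
P2: dominated by P5 (unit cost 19≤26, capacity 390≥355, defect rate 2.3≤3.7).
P3: dominated by P1 (unit cost 48≤60, capacity 650≥636, defect rate 5.6≤7.5).
P4: not dominated.
P5: not dominated (best defect rate).
P6: dominated by P2 (unit cost 26≤40, capacity 355≥342, defect rate 3.7≤11.4).
P7: dominated by P5 (unit cost 19≤41, capacity 390≥257, defect rate 2.3≤2.4).
P8: not dominated (best unit cost).
P9: not dominated (best capacity).
P10: dominated by P4 (unit cost 23≤24, capacity 762≥658, defect rate 8.7≤9.9).

P1, P4, P5, P8, P9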